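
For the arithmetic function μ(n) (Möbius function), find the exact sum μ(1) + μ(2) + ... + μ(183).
Σ_{n ≤ 183} μ(n) = -4

Compute μ(n) for each 1 ≤ n ≤ 183: μ(1) = 1, μ(2) = -1, μ(3) = -1, μ(4) = 0, μ(5) = -1, μ(6) = 1, μ(7) = -1, μ(8) = 0, μ(9) = 0, μ(10) = 1, μ(11) = -1, μ(12) = 0, μ(13) = -1, μ(14) = 1, μ(15) = 1, μ(16) = 0, μ(17) = -1, μ(18) = 0, μ(19) = -1, μ(20) = 0, μ(21) = 1, μ(22) = 1, μ(23) = -1, μ(24) = 0, μ(25) = 0, μ(26) = 1, μ(27) = 0, μ(28) = 0, μ(29) = -1, μ(30) = -1, μ(31) = -1, μ(32) = 0, μ(33) = 1, μ(34) = 1, μ(35) = 1, μ(36) = 0, μ(37) = -1, μ(38) = 1, μ(39) = 1, μ(40) = 0, μ(41) = -1, μ(42) = -1, μ(43) = -1, μ(44) = 0, μ(45) = 0, μ(46) = 1, μ(47) = -1, μ(48) = 0, μ(49) = 0, μ(50) = 0, μ(51) = 1, μ(52) = 0, μ(53) = -1, μ(54) = 0, μ(55) = 1, μ(56) = 0, μ(57) = 1, μ(58) = 1, μ(59) = -1, μ(60) = 0, μ(61) = -1, μ(62) = 1, μ(63) = 0, μ(64) = 0, μ(65) = 1, μ(66) = -1, μ(67) = -1, μ(68) = 0, μ(69) = 1, μ(70) = -1, μ(71) = -1, μ(72) = 0, μ(73) = -1, μ(74) = 1, μ(75) = 0, μ(76) = 0, μ(77) = 1, μ(78) = -1, μ(79) = -1, μ(80) = 0, μ(81) = 0, μ(82) = 1, μ(83) = -1, μ(84) = 0, μ(85) = 1, μ(86) = 1, μ(87) = 1, μ(88) = 0, μ(89) = -1, μ(90) = 0, μ(91) = 1, μ(92) = 0, μ(93) = 1, μ(94) = 1, μ(95) = 1, μ(96) = 0, μ(97) = -1, μ(98) = 0, μ(99) = 0, μ(100) = 0, μ(101) = -1, μ(102) = -1, μ(103) = -1, μ(104) = 0, μ(105) = -1, μ(106) = 1, μ(107) = -1, μ(108) = 0, μ(109) = -1, μ(110) = -1, μ(111) = 1, μ(112) = 0, μ(113) = -1, μ(114) = -1, μ(115) = 1, μ(116) = 0, μ(117) = 0, μ(118) = 1, μ(119) = 1, μ(120) = 0, μ(121) = 0, μ(122) = 1, μ(123) = 1, μ(124) = 0, μ(125) = 0, μ(126) = 0, μ(127) = -1, μ(128) = 0, μ(129) = 1, μ(130) = -1, μ(131) = -1, μ(132) = 0, μ(133) = 1, μ(134) = 1, μ(135) = 0, μ(136) = 0, μ(137) = -1, μ(138) = -1, μ(139) = -1, μ(140) = 0, μ(141) = 1, μ(142) = 1, μ(143) = 1, μ(144) = 0, μ(145) = 1, μ(146) = 1, μ(147) = 0, μ(148) = 0, μ(149) = -1, μ(150) = 0, μ(151) = -1, μ(152) = 0, μ(153) = 0, μ(154) = -1, μ(155) = 1, μ(156) = 0, μ(157) = -1, μ(158) = 1, μ(159) = 1, μ(160) = 0, μ(161) = 1, μ(162) = 0, μ(163) = -1, μ(164) = 0, μ(165) = -1, μ(166) = 1, μ(167) = -1, μ(168) = 0, μ(169) = 0, μ(170) = -1, μ(171) = 0, μ(172) = 0, μ(173) = -1, μ(174) = -1, μ(175) = 0, μ(176) = 0, μ(177) = 1, μ(178) = 1, μ(179) = -1, μ(180) = 0, μ(181) = -1, μ(182) = -1, μ(183) = 1. Summing all 183 values: -4. (Mertens function M(x) = Σ_{n ≤ x} μ(n); on average M(x) should be small (PNT ⟺ M(x) = o(x)).)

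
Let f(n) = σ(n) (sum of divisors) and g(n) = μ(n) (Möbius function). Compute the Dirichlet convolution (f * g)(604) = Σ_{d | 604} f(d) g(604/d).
(σ * μ)(604) = 604

Divisors of 604: [1, 2, 4, 151, 302, 604]. For each d | 604:
  d = 1: σ(1) · μ(604/1) = 1 · 0 = 0
  d = 2: σ(2) · μ(604/2) = 3 · 1 = 3
  d = 4: σ(4) · μ(604/4) = 7 · -1 = -7
  d = 151: σ(151) · μ(604/151) = 152 · 0 = 0
  d = 302: σ(302) · μ(604/302) = 456 · -1 = -456
  d = 604: σ(604) · μ(604/604) = 1064 · 1 = 1064
Summing: (σ * μ)(604) = 0 + 3 + -7 + 0 + -456 + 1064 = 604.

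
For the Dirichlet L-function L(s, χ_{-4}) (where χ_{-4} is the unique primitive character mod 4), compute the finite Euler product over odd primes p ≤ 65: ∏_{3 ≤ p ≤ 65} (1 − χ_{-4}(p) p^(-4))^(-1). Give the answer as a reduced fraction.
∏ = 81934214988902113115031508050672702841756592198516788686922065253543/82850154482442028729801746725895742819441886414557775886809038848000

The odd primes p ≤ 65 are [3, 5, 7, 11, 13, 17, 19, 23, 29, 31, 37, 41, 43, 47, 53, 59, 61]. For each, χ(p) = 1 if p ≡ 1 mod 4, χ(p) = −1 if p ≡ 3 mod 4. Taking (1 − χ(p)/p^4)^(-1) = p^4/(p^4 − χ(p)): (1 − (-1)/3^4)^(-1) · (1 − (1)/5^4)^(-1) · (1 − (-1)/7^4)^(-1) · (1 − (-1)/11^4)^(-1) · (1 − (1)/13^4)^(-1) · (1 − (1)/17^4)^(-1) · (1 − (-1)/19^4)^(-1) · (1 − (-1)/23^4)^(-1) · (1 − (1)/29^4)^(-1) · (1 − (-1)/31^4)^(-1) · (1 − (1)/37^4)^(-1) · (1 − (1)/41^4)^(-1) · (1 − (-1)/43^4)^(-1) · (1 − (-1)/47^4)^(-1) · (1 − (1)/53^4)^(-1) · (1 − (-1)/59^4)^(-1) · (1 − (1)/61^4)^(-1) = 81934214988902113115031508050672702841756592198516788686922065253543/82850154482442028729801746725895742819441886414557775886809038848000.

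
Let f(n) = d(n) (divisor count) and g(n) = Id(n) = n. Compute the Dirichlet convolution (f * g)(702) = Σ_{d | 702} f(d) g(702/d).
(d * Id)(702) = 3480

Divisors of 702: [1, 2, 3, 6, 9, 13, 18, 26, 27, 39, 54, 78, 117, 234, 351, 702]. For each d | 702:
  d = 1: d(1) · Id(702/1) = 1 · 702 = 702
  d = 2: d(2) · Id(702/2) = 2 · 351 = 702
  d = 3: d(3) · Id(702/3) = 2 · 234 = 468
  d = 6: d(6) · Id(702/6) = 4 · 117 = 468
  d = 9: d(9) · Id(702/9) = 3 · 78 = 234
  d = 13: d(13) · Id(702/13) = 2 · 54 = 108
  d = 18: d(18) · Id(702/18) = 6 · 39 = 234
  d = 26: d(26) · Id(702/26) = 4 · 27 = 108
  d = 27: d(27) · Id(702/27) = 4 · 26 = 104
  d = 39: d(39) · Id(702/39) = 4 · 18 = 72
  d = 54: d(54) · Id(702/54) = 8 · 13 = 104
  d = 78: d(78) · Id(702/78) = 8 · 9 = 72
  d = 117: d(117) · Id(702/117) = 6 · 6 = 36
  d = 234: d(234) · Id(702/234) = 12 · 3 = 36
  d = 351: d(351) · Id(702/351) = 8 · 2 = 16
  d = 702: d(702) · Id(702/702) = 16 · 1 = 16
Summing: (d * Id)(702) = 702 + 702 + 468 + 468 + 234 + 108 + 234 + 108 + 104 + 72 + 104 + 72 + 36 + 36 + 16 + 16 = 3480.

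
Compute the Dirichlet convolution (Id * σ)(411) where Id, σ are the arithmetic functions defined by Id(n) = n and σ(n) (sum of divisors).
(Id * σ)(411) = 1925

Divisors of 411: [1, 3, 137, 411]. For each d | 411:
  d = 1: Id(1) · σ(411/1) = 1 · 552 = 552
  d = 3: Id(3) · σ(411/3) = 3 · 138 = 414
  d = 137: Id(137) · σ(411/137) = 137 · 4 = 548
  d = 411: Id(411) · σ(411/411) = 411 · 1 = 411
Summing: (Id * σ)(411) = 552 + 414 + 548 + 411 = 1925.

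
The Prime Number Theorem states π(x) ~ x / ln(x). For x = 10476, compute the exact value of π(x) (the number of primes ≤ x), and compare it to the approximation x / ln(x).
π(10476) = 1281;  x/ln(x) ≈ 1131.70;  relative error ≈ 11.65%.

Directly count primes up to 10476: π(10476) = 1281. The PNT approximation gives 10476/ln(10476) ≈ 10476/9.25684 ≈ 1131.70. Relative error (π(x) − x/ln(x)) / π(x) ≈ 11.65%; the approximation is known to undercount slightly (Li(x) is a better estimate).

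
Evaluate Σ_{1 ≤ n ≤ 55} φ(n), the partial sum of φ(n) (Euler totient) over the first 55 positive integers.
Σ_{n ≤ 55} φ(n) = 940

Compute φ(n) for each 1 ≤ n ≤ 55: φ(1) = 1, φ(2) = 1, φ(3) = 2, φ(4) = 2, φ(5) = 4, φ(6) = 2, φ(7) = 6, φ(8) = 4, φ(9) = 6, φ(10) = 4, φ(11) = 10, φ(12) = 4, φ(13) = 12, φ(14) = 6, φ(15) = 8, φ(16) = 8, φ(17) = 16, φ(18) = 6, φ(19) = 18, φ(20) = 8, φ(21) = 12, φ(22) = 10, φ(23) = 22, φ(24) = 8, φ(25) = 20, φ(26) = 12, φ(27) = 18, φ(28) = 12, φ(29) = 28, φ(30) = 8, φ(31) = 30, φ(32) = 16, φ(33) = 20, φ(34) = 16, φ(35) = 24, φ(36) = 12, φ(37) = 36, φ(38) = 18, φ(39) = 24, φ(40) = 16, φ(41) = 40, φ(42) = 12, φ(43) = 42, φ(44) = 20, φ(45) = 24, φ(46) = 22, φ(47) = 46, φ(48) = 16, φ(49) = 42, φ(50) = 20, φ(51) = 32, φ(52) = 24, φ(53) = 52, φ(54) = 18, φ(55) = 40. Summing all 55 values: 940. (Average order: Σ_{n ≤ x} φ(n) ~ (3/π²) x². For x = 55, (3/π²)·55² ≈ 919.49.)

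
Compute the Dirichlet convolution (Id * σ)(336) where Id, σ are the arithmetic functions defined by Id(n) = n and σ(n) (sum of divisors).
(Id * σ)(336) = 13545

Divisors of 336: [1, 2, 3, 4, 6, 7, 8, 12, 14, 16, 21, 24, 28, 42, 48, 56, 84, 112, 168, 336]. For each d | 336:
  d = 1: Id(1) · σ(336/1) = 1 · 992 = 992
  d = 2: Id(2) · σ(336/2) = 2 · 480 = 960
  d = 3: Id(3) · σ(336/3) = 3 · 248 = 744
  d = 4: Id(4) · σ(336/4) = 4 · 224 = 896
  d = 6: Id(6) · σ(336/6) = 6 · 120 = 720
  d = 7: Id(7) · σ(336/7) = 7 · 124 = 868
  d = 8: Id(8) · σ(336/8) = 8 · 96 = 768
  d = 12: Id(12) · σ(336/12) = 12 · 56 = 672
  d = 14: Id(14) · σ(336/14) = 14 · 60 = 840
  d = 16: Id(16) · σ(336/16) = 16 · 32 = 512
  d = 21: Id(21) · σ(336/21) = 21 · 31 = 651
  d = 24: Id(24) · σ(336/24) = 24 · 24 = 576
  d = 28: Id(28) · σ(336/28) = 28 · 28 = 784
  d = 42: Id(42) · σ(336/42) = 42 · 15 = 630
  d = 48: Id(48) · σ(336/48) = 48 · 8 = 384
  d = 56: Id(56) · σ(336/56) = 56 · 12 = 672
  d = 84: Id(84) · σ(336/84) = 84 · 7 = 588
  d = 112: Id(112) · σ(336/112) = 112 · 4 = 448
  d = 168: Id(168) · σ(336/168) = 168 · 3 = 504
  d = 336: Id(336) · σ(336/336) = 336 · 1 = 336
Summing: (Id * σ)(336) = 992 + 960 + 744 + 896 + 720 + 868 + 768 + 672 + 840 + 512 + 651 + 576 + 784 + 630 + 384 + 672 + 588 + 448 + 504 + 336 = 13545.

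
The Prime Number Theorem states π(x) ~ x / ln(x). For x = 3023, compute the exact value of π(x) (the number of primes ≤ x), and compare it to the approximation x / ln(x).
π(3023) = 434;  x/ln(x) ≈ 377.21;  relative error ≈ 13.08%.

Directly count primes up to 3023: π(3023) = 434. The PNT approximation gives 3023/ln(3023) ≈ 3023/8.01400 ≈ 377.21. Relative error (π(x) − x/ln(x)) / π(x) ≈ 13.08%; the approximation is known to undercount slightly (Li(x) is a better estimate).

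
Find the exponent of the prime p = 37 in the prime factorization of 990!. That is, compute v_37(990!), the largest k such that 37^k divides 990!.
v_37(990!) = 26

Legendre's formula: v_p(n!) = Σ_{k ≥ 1} ⌊n / p^k⌋. For p = 37, n = 990, the terms are:
  ⌊990/37^1⌋ = ⌊990/37⌋ = 26
(the next term ⌊990/37^2⌋ = 0, terminating the sum). Summing: v_37(990!) = 26 = 26.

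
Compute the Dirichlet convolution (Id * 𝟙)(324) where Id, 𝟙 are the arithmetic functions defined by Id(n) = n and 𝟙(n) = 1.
(Id * 𝟙)(324) = 847

Divisors of 324: [1, 2, 3, 4, 6, 9, 12, 18, 27, 36, 54, 81, 108, 162, 324]. For each d | 324:
  d = 1: Id(1) · 𝟙(324/1) = 1 · 1 = 1
  d = 2: Id(2) · 𝟙(324/2) = 2 · 1 = 2
  d = 3: Id(3) · 𝟙(324/3) = 3 · 1 = 3
  d = 4: Id(4) · 𝟙(324/4) = 4 · 1 = 4
  d = 6: Id(6) · 𝟙(324/6) = 6 · 1 = 6
  d = 9: Id(9) · 𝟙(324/9) = 9 · 1 = 9
  d = 12: Id(12) · 𝟙(324/12) = 12 · 1 = 12
  d = 18: Id(18) · 𝟙(324/18) = 18 · 1 = 18
  d = 27: Id(27) · 𝟙(324/27) = 27 · 1 = 27
  d = 36: Id(36) · 𝟙(324/36) = 36 · 1 = 36
  d = 54: Id(54) · 𝟙(324/54) = 54 · 1 = 54
  d = 81: Id(81) · 𝟙(324/81) = 81 · 1 = 81
  d = 108: Id(108) · 𝟙(324/108) = 108 · 1 = 108
  d = 162: Id(162) · 𝟙(324/162) = 162 · 1 = 162
  d = 324: Id(324) · 𝟙(324/324) = 324 · 1 = 324
Summing: (Id * 𝟙)(324) = 1 + 2 + 3 + 4 + 6 + 9 + 12 + 18 + 27 + 36 + 54 + 81 + 108 + 162 + 324 = 847.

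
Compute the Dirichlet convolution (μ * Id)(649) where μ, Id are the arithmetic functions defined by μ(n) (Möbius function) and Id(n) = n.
(μ * Id)(649) = 580

Divisors of 649: [1, 11, 59, 649]. For each d | 649:
  d = 1: μ(1) · Id(649/1) = 1 · 649 = 649
  d = 11: μ(11) · Id(649/11) = -1 · 59 = -59
  d = 59: μ(59) · Id(649/59) = -1 · 11 = -11
  d = 649: μ(649) · Id(649/649) = 1 · 1 = 1
Summing: (μ * Id)(649) = 649 + -59 + -11 + 1 = 580.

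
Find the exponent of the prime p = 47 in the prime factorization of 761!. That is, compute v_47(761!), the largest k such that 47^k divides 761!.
v_47(761!) = 16

Legendre's formula: v_p(n!) = Σ_{k ≥ 1} ⌊n / p^k⌋. For p = 47, n = 761, the terms are:
  ⌊761/47^1⌋ = ⌊761/47⌋ = 16
(the next term ⌊761/47^2⌋ = 0, terminating the sum). Summing: v_47(761!) = 16 = 16.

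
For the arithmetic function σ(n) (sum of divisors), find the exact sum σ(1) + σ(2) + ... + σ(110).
Σ_{n ≤ 110} σ(n) = 9999

Compute σ(n) for each 1 ≤ n ≤ 110: σ(1) = 1, σ(2) = 3, σ(3) = 4, σ(4) = 7, σ(5) = 6, σ(6) = 12, σ(7) = 8, σ(8) = 15, σ(9) = 13, σ(10) = 18, σ(11) = 12, σ(12) = 28, σ(13) = 14, σ(14) = 24, σ(15) = 24, σ(16) = 31, σ(17) = 18, σ(18) = 39, σ(19) = 20, σ(20) = 42, σ(21) = 32, σ(22) = 36, σ(23) = 24, σ(24) = 60, σ(25) = 31, σ(26) = 42, σ(27) = 40, σ(28) = 56, σ(29) = 30, σ(30) = 72, σ(31) = 32, σ(32) = 63, σ(33) = 48, σ(34) = 54, σ(35) = 48, σ(36) = 91, σ(37) = 38, σ(38) = 60, σ(39) = 56, σ(40) = 90, σ(41) = 42, σ(42) = 96, σ(43) = 44, σ(44) = 84, σ(45) = 78, σ(46) = 72, σ(47) = 48, σ(48) = 124, σ(49) = 57, σ(50) = 93, σ(51) = 72, σ(52) = 98, σ(53) = 54, σ(54) = 120, σ(55) = 72, σ(56) = 120, σ(57) = 80, σ(58) = 90, σ(59) = 60, σ(60) = 168, σ(61) = 62, σ(62) = 96, σ(63) = 104, σ(64) = 127, σ(65) = 84, σ(66) = 144, σ(67) = 68, σ(68) = 126, σ(69) = 96, σ(70) = 144, σ(71) = 72, σ(72) = 195, σ(73) = 74, σ(74) = 114, σ(75) = 124, σ(76) = 140, σ(77) = 96, σ(78) = 168, σ(79) = 80, σ(80) = 186, σ(81) = 121, σ(82) = 126, σ(83) = 84, σ(84) = 224, σ(85) = 108, σ(86) = 132, σ(87) = 120, σ(88) = 180, σ(89) = 90, σ(90) = 234, σ(91) = 112, σ(92) = 168, σ(93) = 128, σ(94) = 144, σ(95) = 120, σ(96) = 252, σ(97) = 98, σ(98) = 171, σ(99) = 156, σ(100) = 217, σ(101) = 102, σ(102) = 216, σ(103) = 104, σ(104) = 210, σ(105) = 192, σ(106) = 162, σ(107) = 108, σ(108) = 280, σ(109) = 110, σ(110) = 216. Summing all 110 values: 9999. (Average order: Σ_{n ≤ x} σ(n) ~ (π²/12) x². For x = 110, (π²/12)·110² ≈ 9951.85.)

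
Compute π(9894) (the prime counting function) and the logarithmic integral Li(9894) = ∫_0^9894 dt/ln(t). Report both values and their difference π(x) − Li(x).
π(9894) = 1220;  Li(9894) ≈ 1234.62;  π(x) − Li(x) ≈ -14.62.

Direct count of primes ≤ 9894 gives π(9894) = 1220. Numerical evaluation of the logarithmic integral gives Li(9894) ≈ 1234.62. The difference π(x) − Li(x) ≈ -14.62 is typically negative for small/moderate x (Li(x) overestimates), though Littlewood's theorem shows this sign changes infinitely often.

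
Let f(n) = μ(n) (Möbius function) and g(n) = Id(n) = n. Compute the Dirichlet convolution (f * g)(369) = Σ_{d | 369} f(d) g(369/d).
(μ * Id)(369) = 240

Divisors of 369: [1, 3, 9, 41, 123, 369]. For each d | 369:
  d = 1: μ(1) · Id(369/1) = 1 · 369 = 369
  d = 3: μ(3) · Id(369/3) = -1 · 123 = -123
  d = 9: μ(9) · Id(369/9) = 0 · 41 = 0
  d = 41: μ(41) · Id(369/41) = -1 · 9 = -9
  d = 123: μ(123) · Id(369/123) = 1 · 3 = 3
  d = 369: μ(369) · Id(369/369) = 0 · 1 = 0
Summing: (μ * Id)(369) = 369 + -123 + 0 + -9 + 3 + 0 = 240.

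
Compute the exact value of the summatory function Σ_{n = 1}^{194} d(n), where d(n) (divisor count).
Σ_{n ≤ 194} d(n) = 1053

Compute d(n) for each 1 ≤ n ≤ 194: d(1) = 1, d(2) = 2, d(3) = 2, d(4) = 3, d(5) = 2, d(6) = 4, d(7) = 2, d(8) = 4, d(9) = 3, d(10) = 4, d(11) = 2, d(12) = 6, d(13) = 2, d(14) = 4, d(15) = 4, d(16) = 5, d(17) = 2, d(18) = 6, d(19) = 2, d(20) = 6, d(21) = 4, d(22) = 4, d(23) = 2, d(24) = 8, d(25) = 3, d(26) = 4, d(27) = 4, d(28) = 6, d(29) = 2, d(30) = 8, d(31) = 2, d(32) = 6, d(33) = 4, d(34) = 4, d(35) = 4, d(36) = 9, d(37) = 2, d(38) = 4, d(39) = 4, d(40) = 8, d(41) = 2, d(42) = 8, d(43) = 2, d(44) = 6, d(45) = 6, d(46) = 4, d(47) = 2, d(48) = 10, d(49) = 3, d(50) = 6, d(51) = 4, d(52) = 6, d(53) = 2, d(54) = 8, d(55) = 4, d(56) = 8, d(57) = 4, d(58) = 4, d(59) = 2, d(60) = 12, d(61) = 2, d(62) = 4, d(63) = 6, d(64) = 7, d(65) = 4, d(66) = 8, d(67) = 2, d(68) = 6, d(69) = 4, d(70) = 8, d(71) = 2, d(72) = 12, d(73) = 2, d(74) = 4, d(75) = 6, d(76) = 6, d(77) = 4, d(78) = 8, d(79) = 2, d(80) = 10, d(81) = 5, d(82) = 4, d(83) = 2, d(84) = 12, d(85) = 4, d(86) = 4, d(87) = 4, d(88) = 8, d(89) = 2, d(90) = 12, d(91) = 4, d(92) = 6, d(93) = 4, d(94) = 4, d(95) = 4, d(96) = 12, d(97) = 2, d(98) = 6, d(99) = 6, d(100) = 9, d(101) = 2, d(102) = 8, d(103) = 2, d(104) = 8, d(105) = 8, d(106) = 4, d(107) = 2, d(108) = 12, d(109) = 2, d(110) = 8, d(111) = 4, d(112) = 10, d(113) = 2, d(114) = 8, d(115) = 4, d(116) = 6, d(117) = 6, d(118) = 4, d(119) = 4, d(120) = 16, d(121) = 3, d(122) = 4, d(123) = 4, d(124) = 6, d(125) = 4, d(126) = 12, d(127) = 2, d(128) = 8, d(129) = 4, d(130) = 8, d(131) = 2, d(132) = 12, d(133) = 4, d(134) = 4, d(135) = 8, d(136) = 8, d(137) = 2, d(138) = 8, d(139) = 2, d(140) = 12, d(141) = 4, d(142) = 4, d(143) = 4, d(144) = 15, d(145) = 4, d(146) = 4, d(147) = 6, d(148) = 6, d(149) = 2, d(150) = 12, d(151) = 2, d(152) = 8, d(153) = 6, d(154) = 8, d(155) = 4, d(156) = 12, d(157) = 2, d(158) = 4, d(159) = 4, d(160) = 12, d(161) = 4, d(162) = 10, d(163) = 2, d(164) = 6, d(165) = 8, d(166) = 4, d(167) = 2, d(168) = 16, d(169) = 3, d(170) = 8, d(171) = 6, d(172) = 6, d(173) = 2, d(174) = 8, d(175) = 6, d(176) = 10, d(177) = 4, d(178) = 4, d(179) = 2, d(180) = 18, d(181) = 2, d(182) = 8, d(183) = 4, d(184) = 8, d(185) = 4, d(186) = 8, d(187) = 4, d(188) = 6, d(189) = 8, d(190) = 8, d(191) = 2, d(192) = 14, d(193) = 2, d(194) = 4. Summing all 194 values: 1053. (Dirichlet's divisor formula: Σ_{n ≤ x} d(n) = x ln(x) + (2γ − 1) x + O(√x). For x = 194, the asymptotic estimate is ≈ 1051.92.)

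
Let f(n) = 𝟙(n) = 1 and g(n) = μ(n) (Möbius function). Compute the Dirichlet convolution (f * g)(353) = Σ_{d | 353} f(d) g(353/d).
(𝟙 * μ)(353) = 0

Divisors of 353: [1, 353]. For each d | 353:
  d = 1: 𝟙(1) · μ(353/1) = 1 · -1 = -1
  d = 353: 𝟙(353) · μ(353/353) = 1 · 1 = 1
Summing: (𝟙 * μ)(353) = -1 + 1 = 0.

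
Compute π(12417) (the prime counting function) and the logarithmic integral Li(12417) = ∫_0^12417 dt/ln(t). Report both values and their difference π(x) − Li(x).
π(12417) = 1482;  Li(12417) ≈ 1505.41;  π(x) − Li(x) ≈ -23.41.

Direct count of primes ≤ 12417 gives π(12417) = 1482. Numerical evaluation of the logarithmic integral gives Li(12417) ≈ 1505.41. The difference π(x) − Li(x) ≈ -23.41 is typically negative for small/moderate x (Li(x) overestimates), though Littlewood's theorem shows this sign changes infinitely often.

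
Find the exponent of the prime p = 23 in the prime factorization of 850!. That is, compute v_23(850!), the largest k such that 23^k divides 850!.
v_23(850!) = 37

Legendre's formula: v_p(n!) = Σ_{k ≥ 1} ⌊n / p^k⌋. For p = 23, n = 850, the terms are:
  ⌊850/23^1⌋ = ⌊850/23⌋ = 36
  ⌊850/23^2⌋ = ⌊850/529⌋ = 1
(the next term ⌊850/23^3⌋ = 0, terminating the sum). Summing: v_23(850!) = 36 + 1 = 37.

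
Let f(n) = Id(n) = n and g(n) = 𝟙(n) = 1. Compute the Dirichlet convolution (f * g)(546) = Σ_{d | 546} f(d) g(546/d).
(Id * 𝟙)(546) = 1344

Divisors of 546: [1, 2, 3, 6, 7, 13, 14, 21, 26, 39, 42, 78, 91, 182, 273, 546]. For each d | 546:
  d = 1: Id(1) · 𝟙(546/1) = 1 · 1 = 1
  d = 2: Id(2) · 𝟙(546/2) = 2 · 1 = 2
  d = 3: Id(3) · 𝟙(546/3) = 3 · 1 = 3
  d = 6: Id(6) · 𝟙(546/6) = 6 · 1 = 6
  d = 7: Id(7) · 𝟙(546/7) = 7 · 1 = 7
  d = 13: Id(13) · 𝟙(546/13) = 13 · 1 = 13
  d = 14: Id(14) · 𝟙(546/14) = 14 · 1 = 14
  d = 21: Id(21) · 𝟙(546/21) = 21 · 1 = 21
  d = 26: Id(26) · 𝟙(546/26) = 26 · 1 = 26
  d = 39: Id(39) · 𝟙(546/39) = 39 · 1 = 39
  d = 42: Id(42) · 𝟙(546/42) = 42 · 1 = 42
  d = 78: Id(78) · 𝟙(546/78) = 78 · 1 = 78
  d = 91: Id(91) · 𝟙(546/91) = 91 · 1 = 91
  d = 182: Id(182) · 𝟙(546/182) = 182 · 1 = 182
  d = 273: Id(273) · 𝟙(546/273) = 273 · 1 = 273
  d = 546: Id(546) · 𝟙(546/546) = 546 · 1 = 546
Summing: (Id * 𝟙)(546) = 1 + 2 + 3 + 6 + 7 + 13 + 14 + 21 + 26 + 39 + 42 + 78 + 91 + 182 + 273 + 546 = 1344.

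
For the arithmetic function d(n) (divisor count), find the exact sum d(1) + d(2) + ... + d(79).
Σ_{n ≤ 79} d(n) = 358

Compute d(n) for each 1 ≤ n ≤ 79: d(1) = 1, d(2) = 2, d(3) = 2, d(4) = 3, d(5) = 2, d(6) = 4, d(7) = 2, d(8) = 4, d(9) = 3, d(10) = 4, d(11) = 2, d(12) = 6, d(13) = 2, d(14) = 4, d(15) = 4, d(16) = 5, d(17) = 2, d(18) = 6, d(19) = 2, d(20) = 6, d(21) = 4, d(22) = 4, d(23) = 2, d(24) = 8, d(25) = 3, d(26) = 4, d(27) = 4, d(28) = 6, d(29) = 2, d(30) = 8, d(31) = 2, d(32) = 6, d(33) = 4, d(34) = 4, d(35) = 4, d(36) = 9, d(37) = 2, d(38) = 4, d(39) = 4, d(40) = 8, d(41) = 2, d(42) = 8, d(43) = 2, d(44) = 6, d(45) = 6, d(46) = 4, d(47) = 2, d(48) = 10, d(49) = 3, d(50) = 6, d(51) = 4, d(52) = 6, d(53) = 2, d(54) = 8, d(55) = 4, d(56) = 8, d(57) = 4, d(58) = 4, d(59) = 2, d(60) = 12, d(61) = 2, d(62) = 4, d(63) = 6, d(64) = 7, d(65) = 4, d(66) = 8, d(67) = 2, d(68) = 6, d(69) = 4, d(70) = 8, d(71) = 2, d(72) = 12, d(73) = 2, d(74) = 4, d(75) = 6, d(76) = 6, d(77) = 4, d(78) = 8, d(79) = 2. Summing all 79 values: 358. (Dirichlet's divisor formula: Σ_{n ≤ x} d(n) = x ln(x) + (2γ − 1) x + O(√x). For x = 79, the asymptotic estimate is ≈ 357.39.)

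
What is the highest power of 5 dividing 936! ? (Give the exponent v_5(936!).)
v_5(936!) = 232

Legendre's formula: v_p(n!) = Σ_{k ≥ 1} ⌊n / p^k⌋. For p = 5, n = 936, the terms are:
  ⌊936/5^1⌋ = ⌊936/5⌋ = 187
  ⌊936/5^2⌋ = ⌊936/25⌋ = 37
  ⌊936/5^3⌋ = ⌊936/125⌋ = 7
  ⌊936/5^4⌋ = ⌊936/625⌋ = 1
(the next term ⌊936/5^5⌋ = 0, terminating the sum). Summing: v_5(936!) = 187 + 37 + 7 + 1 = 232.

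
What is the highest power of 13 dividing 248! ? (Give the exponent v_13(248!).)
v_13(248!) = 20

Legendre's formula: v_p(n!) = Σ_{k ≥ 1} ⌊n / p^k⌋. For p = 13, n = 248, the terms are:
  ⌊248/13^1⌋ = ⌊248/13⌋ = 19
  ⌊248/13^2⌋ = ⌊248/169⌋ = 1
(the next term ⌊248/13^3⌋ = 0, terminating the sum). Summing: v_13(248!) = 19 + 1 = 20.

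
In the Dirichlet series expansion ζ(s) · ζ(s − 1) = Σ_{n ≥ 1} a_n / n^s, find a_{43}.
σ(43) = 44

In the product (Σ m^0/m^s)(Σ k / k^s) = Σ (Σ_{d | n} d) / n^s, the coefficient of 1/n^s is σ(n) = Σ_{d | n} d. For n = 43, divisors are [1, 43]; summing: σ(43) = 44.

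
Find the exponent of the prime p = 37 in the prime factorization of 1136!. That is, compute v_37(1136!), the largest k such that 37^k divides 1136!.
v_37(1136!) = 30

Legendre's formula: v_p(n!) = Σ_{k ≥ 1} ⌊n / p^k⌋. For p = 37, n = 1136, the terms are:
  ⌊1136/37^1⌋ = ⌊1136/37⌋ = 30
(the next term ⌊1136/37^2⌋ = 0, terminating the sum). Summing: v_37(1136!) = 30 = 30.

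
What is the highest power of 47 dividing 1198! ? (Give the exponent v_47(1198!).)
v_47(1198!) = 25

Legendre's formula: v_p(n!) = Σ_{k ≥ 1} ⌊n / p^k⌋. For p = 47, n = 1198, the terms are:
  ⌊1198/47^1⌋ = ⌊1198/47⌋ = 25
(the next term ⌊1198/47^2⌋ = 0, terminating the sum). Summing: v_47(1198!) = 25 = 25.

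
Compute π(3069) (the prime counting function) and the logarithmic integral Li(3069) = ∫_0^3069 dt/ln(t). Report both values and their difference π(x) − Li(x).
π(3069) = 439;  Li(3069) ≈ 451.37;  π(x) − Li(x) ≈ -12.37.

Direct count of primes ≤ 3069 gives π(3069) = 439. Numerical evaluation of the logarithmic integral gives Li(3069) ≈ 451.37. The difference π(x) − Li(x) ≈ -12.37 is typically negative for small/moderate x (Li(x) overestimates), though Littlewood's theorem shows this sign changes infinitely often.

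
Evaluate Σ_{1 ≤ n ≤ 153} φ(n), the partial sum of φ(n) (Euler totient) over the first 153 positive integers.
Σ_{n ≤ 153} φ(n) = 7176

Compute φ(n) for each 1 ≤ n ≤ 153: φ(1) = 1, φ(2) = 1, φ(3) = 2, φ(4) = 2, φ(5) = 4, φ(6) = 2, φ(7) = 6, φ(8) = 4, φ(9) = 6, φ(10) = 4, φ(11) = 10, φ(12) = 4, φ(13) = 12, φ(14) = 6, φ(15) = 8, φ(16) = 8, φ(17) = 16, φ(18) = 6, φ(19) = 18, φ(20) = 8, φ(21) = 12, φ(22) = 10, φ(23) = 22, φ(24) = 8, φ(25) = 20, φ(26) = 12, φ(27) = 18, φ(28) = 12, φ(29) = 28, φ(30) = 8, φ(31) = 30, φ(32) = 16, φ(33) = 20, φ(34) = 16, φ(35) = 24, φ(36) = 12, φ(37) = 36, φ(38) = 18, φ(39) = 24, φ(40) = 16, φ(41) = 40, φ(42) = 12, φ(43) = 42, φ(44) = 20, φ(45) = 24, φ(46) = 22, φ(47) = 46, φ(48) = 16, φ(49) = 42, φ(50) = 20, φ(51) = 32, φ(52) = 24, φ(53) = 52, φ(54) = 18, φ(55) = 40, φ(56) = 24, φ(57) = 36, φ(58) = 28, φ(59) = 58, φ(60) = 16, φ(61) = 60, φ(62) = 30, φ(63) = 36, φ(64) = 32, φ(65) = 48, φ(66) = 20, φ(67) = 66, φ(68) = 32, φ(69) = 44, φ(70) = 24, φ(71) = 70, φ(72) = 24, φ(73) = 72, φ(74) = 36, φ(75) = 40, φ(76) = 36, φ(77) = 60, φ(78) = 24, φ(79) = 78, φ(80) = 32, φ(81) = 54, φ(82) = 40, φ(83) = 82, φ(84) = 24, φ(85) = 64, φ(86) = 42, φ(87) = 56, φ(88) = 40, φ(89) = 88, φ(90) = 24, φ(91) = 72, φ(92) = 44, φ(93) = 60, φ(94) = 46, φ(95) = 72, φ(96) = 32, φ(97) = 96, φ(98) = 42, φ(99) = 60, φ(100) = 40, φ(101) = 100, φ(102) = 32, φ(103) = 102, φ(104) = 48, φ(105) = 48, φ(106) = 52, φ(107) = 106, φ(108) = 36, φ(109) = 108, φ(110) = 40, φ(111) = 72, φ(112) = 48, φ(113) = 112, φ(114) = 36, φ(115) = 88, φ(116) = 56, φ(117) = 72, φ(118) = 58, φ(119) = 96, φ(120) = 32, φ(121) = 110, φ(122) = 60, φ(123) = 80, φ(124) = 60, φ(125) = 100, φ(126) = 36, φ(127) = 126, φ(128) = 64, φ(129) = 84, φ(130) = 48, φ(131) = 130, φ(132) = 40, φ(133) = 108, φ(134) = 66, φ(135) = 72, φ(136) = 64, φ(137) = 136, φ(138) = 44, φ(139) = 138, φ(140) = 48, φ(141) = 92, φ(142) = 70, φ(143) = 120, φ(144) = 48, φ(145) = 112, φ(146) = 72, φ(147) = 84, φ(148) = 72, φ(149) = 148, φ(150) = 40, φ(151) = 150, φ(152) = 72, φ(153) = 96. Summing all 153 values: 7176. (Average order: Σ_{n ≤ x} φ(n) ~ (3/π²) x². For x = 153, (3/π²)·153² ≈ 7115.48.)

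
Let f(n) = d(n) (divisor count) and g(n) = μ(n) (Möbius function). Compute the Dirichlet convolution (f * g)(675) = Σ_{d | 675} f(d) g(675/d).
(d * μ)(675) = 1

Divisors of 675: [1, 3, 5, 9, 15, 25, 27, 45, 75, 135, 225, 675]. For each d | 675:
  d = 1: d(1) · μ(675/1) = 1 · 0 = 0
  d = 3: d(3) · μ(675/3) = 2 · 0 = 0
  d = 5: d(5) · μ(675/5) = 2 · 0 = 0
  d = 9: d(9) · μ(675/9) = 3 · 0 = 0
  d = 15: d(15) · μ(675/15) = 4 · 0 = 0
  d = 25: d(25) · μ(675/25) = 3 · 0 = 0
  d = 27: d(27) · μ(675/27) = 4 · 0 = 0
  d = 45: d(45) · μ(675/45) = 6 · 1 = 6
  d = 75: d(75) · μ(675/75) = 6 · 0 = 0
  d = 135: d(135) · μ(675/135) = 8 · -1 = -8
  d = 225: d(225) · μ(675/225) = 9 · -1 = -9
  d = 675: d(675) · μ(675/675) = 12 · 1 = 12
Summing: (d * μ)(675) = 0 + 0 + 0 + 0 + 0 + 0 + 0 + 6 + 0 + -8 + -9 + 12 = 1.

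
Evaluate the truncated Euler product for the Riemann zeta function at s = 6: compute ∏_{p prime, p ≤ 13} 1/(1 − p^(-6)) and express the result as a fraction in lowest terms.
∏ = 14388679339409375/14143390691632128

The primes p ≤ 13 are [2, 3, 5, 7, 11, 13]. For each prime, (1 − 1/p^6)^(-1) = p^6 / (p^6 − 1). The product is (1 − 1/2^6)^(-1), (1 − 1/3^6)^(-1), (1 − 1/5^6)^(-1), (1 − 1/7^6)^(-1), (1 − 1/11^6)^(-1), (1 − 1/13^6)^(-1) = ∏ p^6 / (p^6 − 1) = 14388679339409375/14143390691632128.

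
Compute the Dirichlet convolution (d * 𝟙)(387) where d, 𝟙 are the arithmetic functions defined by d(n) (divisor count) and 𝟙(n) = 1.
(d * 𝟙)(387) = 18

Divisors of 387: [1, 3, 9, 43, 129, 387]. For each d | 387:
  d = 1: d(1) · 𝟙(387/1) = 1 · 1 = 1
  d = 3: d(3) · 𝟙(387/3) = 2 · 1 = 2
  d = 9: d(9) · 𝟙(387/9) = 3 · 1 = 3
  d = 43: d(43) · 𝟙(387/43) = 2 · 1 = 2
  d = 129: d(129) · 𝟙(387/129) = 4 · 1 = 4
  d = 387: d(387) · 𝟙(387/387) = 6 · 1 = 6
Summing: (d * 𝟙)(387) = 1 + 2 + 3 + 2 + 4 + 6 = 18.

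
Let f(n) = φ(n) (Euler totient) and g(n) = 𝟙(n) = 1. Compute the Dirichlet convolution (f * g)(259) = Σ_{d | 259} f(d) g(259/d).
(φ * 𝟙)(259) = 259

Divisors of 259: [1, 7, 37, 259]. For each d | 259:
  d = 1: φ(1) · 𝟙(259/1) = 1 · 1 = 1
  d = 7: φ(7) · 𝟙(259/7) = 6 · 1 = 6
  d = 37: φ(37) · 𝟙(259/37) = 36 · 1 = 36
  d = 259: φ(259) · 𝟙(259/259) = 216 · 1 = 216
Summing: (φ * 𝟙)(259) = 1 + 6 + 36 + 216 = 259.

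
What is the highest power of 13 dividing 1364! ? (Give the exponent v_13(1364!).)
v_13(1364!) = 112

Legendre's formula: v_p(n!) = Σ_{k ≥ 1} ⌊n / p^k⌋. For p = 13, n = 1364, the terms are:
  ⌊1364/13^1⌋ = ⌊1364/13⌋ = 104
  ⌊1364/13^2⌋ = ⌊1364/169⌋ = 8
(the next term ⌊1364/13^3⌋ = 0, terminating the sum). Summing: v_13(1364!) = 104 + 8 = 112.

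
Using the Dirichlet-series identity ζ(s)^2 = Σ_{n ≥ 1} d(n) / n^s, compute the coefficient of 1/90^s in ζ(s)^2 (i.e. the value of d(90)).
d(90) = 12

ζ(s)^2 = (Σ 1/m^s)(Σ 1/k^s). The coefficient of 1/n^s in the product is the number of ordered pairs (m, k) with mk = n, which equals d(n). For n = 90, divisors are [1, 2, 3, 5, 6, 9, 10, 15, 18, 30, 45, 90], so d(90) = 12.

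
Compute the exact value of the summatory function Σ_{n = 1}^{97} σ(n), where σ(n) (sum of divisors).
Σ_{n ≤ 97} σ(n) = 7755

Compute σ(n) for each 1 ≤ n ≤ 97: σ(1) = 1, σ(2) = 3, σ(3) = 4, σ(4) = 7, σ(5) = 6, σ(6) = 12, σ(7) = 8, σ(8) = 15, σ(9) = 13, σ(10) = 18, σ(11) = 12, σ(12) = 28, σ(13) = 14, σ(14) = 24, σ(15) = 24, σ(16) = 31, σ(17) = 18, σ(18) = 39, σ(19) = 20, σ(20) = 42, σ(21) = 32, σ(22) = 36, σ(23) = 24, σ(24) = 60, σ(25) = 31, σ(26) = 42, σ(27) = 40, σ(28) = 56, σ(29) = 30, σ(30) = 72, σ(31) = 32, σ(32) = 63, σ(33) = 48, σ(34) = 54, σ(35) = 48, σ(36) = 91, σ(37) = 38, σ(38) = 60, σ(39) = 56, σ(40) = 90, σ(41) = 42, σ(42) = 96, σ(43) = 44, σ(44) = 84, σ(45) = 78, σ(46) = 72, σ(47) = 48, σ(48) = 124, σ(49) = 57, σ(50) = 93, σ(51) = 72, σ(52) = 98, σ(53) = 54, σ(54) = 120, σ(55) = 72, σ(56) = 120, σ(57) = 80, σ(58) = 90, σ(59) = 60, σ(60) = 168, σ(61) = 62, σ(62) = 96, σ(63) = 104, σ(64) = 127, σ(65) = 84, σ(66) = 144, σ(67) = 68, σ(68) = 126, σ(69) = 96, σ(70) = 144, σ(71) = 72, σ(72) = 195, σ(73) = 74, σ(74) = 114, σ(75) = 124, σ(76) = 140, σ(77) = 96, σ(78) = 168, σ(79) = 80, σ(80) = 186, σ(81) = 121, σ(82) = 126, σ(83) = 84, σ(84) = 224, σ(85) = 108, σ(86) = 132, σ(87) = 120, σ(88) = 180, σ(89) = 90, σ(90) = 234, σ(91) = 112, σ(92) = 168, σ(93) = 128, σ(94) = 144, σ(95) = 120, σ(96) = 252, σ(97) = 98. Summing all 97 values: 7755. (Average order: Σ_{n ≤ x} σ(n) ~ (π²/12) x². For x = 97, (π²/12)·97² ≈ 7738.59.)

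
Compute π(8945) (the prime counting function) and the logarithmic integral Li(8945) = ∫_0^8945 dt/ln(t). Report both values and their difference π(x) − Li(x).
π(8945) = 1112;  Li(8945) ≈ 1130.91;  π(x) − Li(x) ≈ -18.91.

Direct count of primes ≤ 8945 gives π(8945) = 1112. Numerical evaluation of the logarithmic integral gives Li(8945) ≈ 1130.91. The difference π(x) − Li(x) ≈ -18.91 is typically negative for small/moderate x (Li(x) overestimates), though Littlewood's theorem shows this sign changes infinitely often.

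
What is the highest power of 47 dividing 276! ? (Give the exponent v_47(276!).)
v_47(276!) = 5

Legendre's formula: v_p(n!) = Σ_{k ≥ 1} ⌊n / p^k⌋. For p = 47, n = 276, the terms are:
  ⌊276/47^1⌋ = ⌊276/47⌋ = 5
(the next term ⌊276/47^2⌋ = 0, terminating the sum). Summing: v_47(276!) = 5 = 5.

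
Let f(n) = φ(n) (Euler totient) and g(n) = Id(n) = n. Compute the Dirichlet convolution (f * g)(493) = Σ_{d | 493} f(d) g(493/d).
(φ * Id)(493) = 1881

Divisors of 493: [1, 17, 29, 493]. For each d | 493:
  d = 1: φ(1) · Id(493/1) = 1 · 493 = 493
  d = 17: φ(17) · Id(493/17) = 16 · 29 = 464
  d = 29: φ(29) · Id(493/29) = 28 · 17 = 476
  d = 493: φ(493) · Id(493/493) = 448 · 1 = 448
Summing: (φ * Id)(493) = 493 + 464 + 476 + 448 = 1881.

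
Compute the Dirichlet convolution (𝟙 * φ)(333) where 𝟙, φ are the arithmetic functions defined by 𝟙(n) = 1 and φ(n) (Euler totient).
(𝟙 * φ)(333) = 333

Divisors of 333: [1, 3, 9, 37, 111, 333]. For each d | 333:
  d = 1: 𝟙(1) · φ(333/1) = 1 · 216 = 216
  d = 3: 𝟙(3) · φ(333/3) = 1 · 72 = 72
  d = 9: 𝟙(9) · φ(333/9) = 1 · 36 = 36
  d = 37: 𝟙(37) · φ(333/37) = 1 · 6 = 6
  d = 111: 𝟙(111) · φ(333/111) = 1 · 2 = 2
  d = 333: 𝟙(333) · φ(333/333) = 1 · 1 = 1
Summing: (𝟙 * φ)(333) = 216 + 72 + 36 + 6 + 2 + 1 = 333.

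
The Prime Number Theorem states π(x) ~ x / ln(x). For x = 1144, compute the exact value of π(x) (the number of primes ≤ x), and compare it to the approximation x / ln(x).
π(1144) = 189;  x/ln(x) ≈ 162.45;  relative error ≈ 14.05%.

Directly count primes up to 1144: π(1144) = 189. The PNT approximation gives 1144/ln(1144) ≈ 1144/7.04229 ≈ 162.45. Relative error (π(x) − x/ln(x)) / π(x) ≈ 14.05%; the approximation is known to undercount slightly (Li(x) is a better estimate).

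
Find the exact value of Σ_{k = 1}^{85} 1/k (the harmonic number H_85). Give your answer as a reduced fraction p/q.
H_85 = 3689819414629973415931738804725211919/734184632222154704090370027645633600

Direct summation: H_85 = 1 + 1/2 + ... + 1/85. The least common denominator is lcm(1, ..., 85) = 8076030954443701744994070304101969600; over this denominator the numerator is 8076030954443701744994070304101969600 + 4038015477221850872497035152050984800 + 2692010318147900581664690101367323200 + 2019007738610925436248517576025492400 + 1615206190888740348998814060820393920 + 1346005159073950290832345050683661600 + 1153718707777671677856295757728852800 + 1009503869305462718124258788012746200 + 897336772715966860554896700455774400 + 807603095444370174499407030410196960 + 734184632222154704090370027645633600 + 673002579536975145416172525341830800 + 621233150341823211153390023392459200 + 576859353888835838928147878864426400 + 538402063629580116332938020273464640 + 504751934652731359062129394006373100 + 475060644379041279117298253182468800 + 448668386357983430277448350227887200 + 425054260760194828683898437057998400 + 403801547722185087249703515205098480 + 384572902592557225952098585909617600 + 367092316111077352045185013822816800 + 351131780627987032391046534960955200 + 336501289768487572708086262670915400 + 323041238177748069799762812164078784 + 310616575170911605576695011696229600 + 299112257571988953518298900151924800 + 288429676944417919464073939432213200 + 278483826015300060172209320831102400 + 269201031814790058166469010136732320 + 260517127562700056290131300132321600 + 252375967326365679531064697003186550 + 244728210740718234696790009215211200 + 237530322189520639558649126591234400 + 230743741555534335571259151545770560 + 224334193178991715138724175113943600 + 218271106876856803918758656867620800 + 212527130380097414341949218528999200 + 207077716780607737051130007797486400 + 201900773861092543624851757602549240 + 196976364742529310853513909856145600 + 192286451296278612976049292954808800 + 187814673359155854534745821025627200 + 183546158055538676022592506911408400 + 179467354543193372110979340091154880 + 175565890313993516195523267480477600 + 171830445839227696702001495831956800 + 168250644884243786354043131335457700 + 164816958253953096836613679675550400 + 161520619088874034899881406082039392 + 158353548126347093039099417727489600 + 155308287585455802788347505848114800 + 152377942536673617830076798190603200 + 149556128785994476759149450075962400 + 146836926444430940818074005529126720 + 144214838472208959732036969716106600 + 141684753586731609561299479019332800 + 139241913007650030086104660415551200 + 136881880583791554999899496679694400 + 134600515907395029083234505068366160 + 132393950072847569590066726296753600 + 130258563781350028145065650066160800 + 128190967530852408650699528636539200 + 126187983663182839765532348501593275 + 124246630068364642230678004678491840 + 122364105370359117348395004607605600 + 120537775439458234999911497076148800 + 118765161094760319779324563295617200 + 117043926875995677463682178320318400 + 115371870777767167785629575772885280 + 113746914851319742887240426818337600 + 112167096589495857569362087556971800 + 110630561019776736232795483617835200 + 109135553438428401959379328433810400 + 107680412725916023266587604054692928 + 106263565190048707170974609264499600 + 104883518888879243441481432520804800 + 103538858390303868525565003898743200 + 102228239929667110696127472203822400 + 100950386930546271812425878801274620 + 99704085857329651172766300050641600 + 98488182371264655426756954928072800 + 97301577764381948734868316916891200 + 96143225648139306488024646477404400 + 95012128875808255823459650636493760 = 40588013560929707575249126851977331109, so H_85 = 40588013560929707575249126851977331109/8076030954443701744994070304101969600; reducing by gcd(40588013560929707575249126851977331109, 8076030954443701744994070304101969600) = 11 gives 3689819414629973415931738804725211919/734184632222154704090370027645633600 ≈ 5.02574. (The PNT-adjacent estimate ln(85) + γ ≈ 5.01987 matches within O(1/n).)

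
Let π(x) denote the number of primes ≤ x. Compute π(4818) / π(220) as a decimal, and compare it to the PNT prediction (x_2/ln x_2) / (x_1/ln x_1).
π(4818)/π(220) = 649/47 ≈ 13.8085;  PNT prediction ≈ 13.9291.

π(220) = 47 and π(4818) = 649, so π(4818)/π(220) ≈ 13.8085. The PNT-predicted ratio is (4818/ln(4818)) / (220/ln(220)) ≈ 13.9291. The two agree to within a few percent, as expected.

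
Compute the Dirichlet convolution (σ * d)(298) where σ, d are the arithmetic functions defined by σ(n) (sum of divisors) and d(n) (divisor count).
(σ * d)(298) = 760

Divisors of 298: [1, 2, 149, 298]. For each d | 298:
  d = 1: σ(1) · d(298/1) = 1 · 4 = 4
  d = 2: σ(2) · d(298/2) = 3 · 2 = 6
  d = 149: σ(149) · d(298/149) = 150 · 2 = 300
  d = 298: σ(298) · d(298/298) = 450 · 1 = 450
Summing: (σ * d)(298) = 4 + 6 + 300 + 450 = 760.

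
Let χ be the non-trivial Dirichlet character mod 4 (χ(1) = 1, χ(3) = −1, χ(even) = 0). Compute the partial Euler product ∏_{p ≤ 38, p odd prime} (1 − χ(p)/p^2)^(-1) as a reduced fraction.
∏ = 136633422149134339/149104402366464000

The odd primes p ≤ 38 are [3, 5, 7, 11, 13, 17, 19, 23, 29, 31, 37]. For each, χ(p) = 1 if p ≡ 1 mod 4, χ(p) = −1 if p ≡ 3 mod 4. Taking (1 − χ(p)/p^2)^(-1) = p^2/(p^2 − χ(p)): (1 − (-1)/3^2)^(-1) · (1 − (1)/5^2)^(-1) · (1 − (-1)/7^2)^(-1) · (1 − (-1)/11^2)^(-1) · (1 − (1)/13^2)^(-1) · (1 − (1)/17^2)^(-1) · (1 − (-1)/19^2)^(-1) · (1 − (-1)/23^2)^(-1) · (1 − (1)/29^2)^(-1) · (1 − (-1)/31^2)^(-1) · (1 − (1)/37^2)^(-1) = 136633422149134339/149104402366464000.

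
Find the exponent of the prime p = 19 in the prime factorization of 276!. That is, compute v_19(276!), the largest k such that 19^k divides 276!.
v_19(276!) = 14

Legendre's formula: v_p(n!) = Σ_{k ≥ 1} ⌊n / p^k⌋. For p = 19, n = 276, the terms are:
  ⌊276/19^1⌋ = ⌊276/19⌋ = 14
(the next term ⌊276/19^2⌋ = 0, terminating the sum). Summing: v_19(276!) = 14 = 14.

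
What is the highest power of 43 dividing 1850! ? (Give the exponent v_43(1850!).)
v_43(1850!) = 44

Legendre's formula: v_p(n!) = Σ_{k ≥ 1} ⌊n / p^k⌋. For p = 43, n = 1850, the terms are:
  ⌊1850/43^1⌋ = ⌊1850/43⌋ = 43
  ⌊1850/43^2⌋ = ⌊1850/1849⌋ = 1
(the next term ⌊1850/43^3⌋ = 0, terminating the sum). Summing: v_43(1850!) = 43 + 1 = 44.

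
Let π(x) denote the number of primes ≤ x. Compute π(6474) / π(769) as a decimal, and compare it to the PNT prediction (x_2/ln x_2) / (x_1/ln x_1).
π(6474)/π(769) = 840/136 ≈ 6.1765;  PNT prediction ≈ 6.3749.

π(769) = 136 and π(6474) = 840, so π(6474)/π(769) ≈ 6.1765. The PNT-predicted ratio is (6474/ln(6474)) / (769/ln(769)) ≈ 6.3749. The two agree to within a few percent, as expected.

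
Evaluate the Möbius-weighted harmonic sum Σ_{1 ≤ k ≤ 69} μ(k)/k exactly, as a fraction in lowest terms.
Σ μ(k)/k = 62016792506357023374451/3929160775540133527939545

Values of μ(k) for 1 ≤ k ≤ 69: μ(1) = 1, μ(2) = -1, μ(3) = -1, μ(5) = -1, μ(6) = 1, μ(7) = -1, μ(10) = 1, μ(11) = -1, μ(13) = -1, μ(14) = 1, μ(15) = 1, μ(17) = -1, μ(19) = -1, μ(21) = 1, μ(22) = 1, μ(23) = -1, μ(26) = 1, μ(29) = -1, μ(30) = -1, μ(31) = -1, μ(33) = 1, μ(34) = 1, μ(35) = 1, μ(37) = -1, μ(38) = 1, μ(39) = 1, μ(41) = -1, μ(42) = -1, μ(43) = -1, μ(46) = 1, μ(47) = -1, μ(51) = 1, μ(53) = -1, μ(55) = 1, μ(57) = 1, μ(58) = 1, μ(59) = -1, μ(61) = -1, μ(62) = 1, μ(65) = 1, μ(66) = -1, μ(67) = -1, μ(69) = 1, with μ = 0 on non-squarefree integers. Summing μ(k)/k for k where μ(k) ≠ 0 gives 62016792506357023374451/3929160775540133527939545 ≈ 0.0158. (PNT ⟺ this sum → 0 as n → ∞.)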